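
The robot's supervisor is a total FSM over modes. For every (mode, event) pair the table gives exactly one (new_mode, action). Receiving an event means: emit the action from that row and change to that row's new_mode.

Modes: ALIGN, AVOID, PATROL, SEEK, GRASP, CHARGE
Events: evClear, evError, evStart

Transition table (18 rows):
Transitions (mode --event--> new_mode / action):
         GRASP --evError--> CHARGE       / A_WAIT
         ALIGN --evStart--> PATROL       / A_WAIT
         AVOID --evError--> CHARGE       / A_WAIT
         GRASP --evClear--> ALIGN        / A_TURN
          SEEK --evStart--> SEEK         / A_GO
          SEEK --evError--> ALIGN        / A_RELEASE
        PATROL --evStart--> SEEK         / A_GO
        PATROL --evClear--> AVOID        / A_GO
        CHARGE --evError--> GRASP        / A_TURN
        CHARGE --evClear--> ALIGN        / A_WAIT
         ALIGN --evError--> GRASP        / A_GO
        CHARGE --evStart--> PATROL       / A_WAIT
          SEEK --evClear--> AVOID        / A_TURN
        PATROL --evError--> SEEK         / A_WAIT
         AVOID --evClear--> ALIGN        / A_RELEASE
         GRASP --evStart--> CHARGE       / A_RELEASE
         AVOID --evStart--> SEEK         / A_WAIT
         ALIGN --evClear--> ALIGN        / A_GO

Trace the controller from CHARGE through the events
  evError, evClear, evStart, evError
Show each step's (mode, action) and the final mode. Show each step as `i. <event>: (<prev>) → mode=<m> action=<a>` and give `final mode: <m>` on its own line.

final mode: SEEK

1. evError: (CHARGE) → mode=GRASP action=A_TURN
2. evClear: (GRASP) → mode=ALIGN action=A_TURN
3. evStart: (ALIGN) → mode=PATROL action=A_WAIT
4. evError: (PATROL) → mode=SEEK action=A_WAIT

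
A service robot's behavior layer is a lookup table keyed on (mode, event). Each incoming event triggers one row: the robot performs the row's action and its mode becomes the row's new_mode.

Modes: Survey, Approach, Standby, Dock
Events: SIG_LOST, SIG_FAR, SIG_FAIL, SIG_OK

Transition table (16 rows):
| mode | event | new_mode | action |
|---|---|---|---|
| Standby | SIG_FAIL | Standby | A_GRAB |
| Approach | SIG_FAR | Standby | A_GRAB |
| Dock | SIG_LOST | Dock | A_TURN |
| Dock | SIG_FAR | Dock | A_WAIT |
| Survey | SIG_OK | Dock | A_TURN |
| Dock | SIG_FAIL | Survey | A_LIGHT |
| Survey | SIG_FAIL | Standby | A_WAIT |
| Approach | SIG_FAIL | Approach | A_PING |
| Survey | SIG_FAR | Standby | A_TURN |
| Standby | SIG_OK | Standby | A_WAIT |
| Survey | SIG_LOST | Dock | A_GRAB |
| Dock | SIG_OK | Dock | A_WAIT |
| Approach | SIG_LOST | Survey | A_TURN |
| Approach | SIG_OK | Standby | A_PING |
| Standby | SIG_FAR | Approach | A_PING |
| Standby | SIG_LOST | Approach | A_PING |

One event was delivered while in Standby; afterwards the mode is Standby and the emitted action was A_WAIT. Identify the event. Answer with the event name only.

try SIG_LOST: (Standby, SIG_LOST) → (Approach, A_PING)
try SIG_FAR: (Standby, SIG_FAR) → (Approach, A_PING)
try SIG_FAIL: (Standby, SIG_FAIL) → (Standby, A_GRAB)
try SIG_OK: (Standby, SIG_OK) → (Standby, A_WAIT)  ← matches

SIG_OK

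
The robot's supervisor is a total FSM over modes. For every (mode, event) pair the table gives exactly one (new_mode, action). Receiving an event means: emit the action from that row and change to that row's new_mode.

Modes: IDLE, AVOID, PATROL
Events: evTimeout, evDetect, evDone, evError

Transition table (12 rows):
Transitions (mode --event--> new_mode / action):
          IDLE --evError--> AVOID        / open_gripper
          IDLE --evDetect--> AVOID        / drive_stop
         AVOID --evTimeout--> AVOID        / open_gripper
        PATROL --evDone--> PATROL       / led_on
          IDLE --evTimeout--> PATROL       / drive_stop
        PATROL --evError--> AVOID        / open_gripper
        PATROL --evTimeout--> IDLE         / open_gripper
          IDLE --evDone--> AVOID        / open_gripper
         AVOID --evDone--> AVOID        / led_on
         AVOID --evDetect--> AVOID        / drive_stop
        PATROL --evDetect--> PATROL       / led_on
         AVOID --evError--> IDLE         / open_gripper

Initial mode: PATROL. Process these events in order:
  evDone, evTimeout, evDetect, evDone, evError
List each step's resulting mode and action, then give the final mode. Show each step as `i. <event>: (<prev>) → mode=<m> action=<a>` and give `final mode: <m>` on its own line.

1. evDone: (PATROL) → mode=PATROL action=led_on
2. evTimeout: (PATROL) → mode=IDLE action=open_gripper
3. evDetect: (IDLE) → mode=AVOID action=drive_stop
4. evDone: (AVOID) → mode=AVOID action=led_on
5. evError: (AVOID) → mode=IDLE action=open_gripper

final mode: IDLE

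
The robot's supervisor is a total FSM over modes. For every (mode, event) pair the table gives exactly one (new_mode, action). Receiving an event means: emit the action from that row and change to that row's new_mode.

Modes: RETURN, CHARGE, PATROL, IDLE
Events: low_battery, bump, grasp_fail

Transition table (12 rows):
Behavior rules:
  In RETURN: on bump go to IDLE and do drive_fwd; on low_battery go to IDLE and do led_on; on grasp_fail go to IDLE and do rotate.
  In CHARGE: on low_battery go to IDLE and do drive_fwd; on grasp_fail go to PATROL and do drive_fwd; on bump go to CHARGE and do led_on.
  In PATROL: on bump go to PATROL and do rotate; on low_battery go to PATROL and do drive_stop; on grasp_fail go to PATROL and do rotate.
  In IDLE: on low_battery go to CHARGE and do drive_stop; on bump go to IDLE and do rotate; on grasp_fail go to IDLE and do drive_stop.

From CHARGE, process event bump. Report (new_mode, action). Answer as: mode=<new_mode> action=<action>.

current mode = CHARGE; filter table to that mode:
  (CHARGE, low_battery) → (IDLE, drive_fwd)
  (CHARGE, grasp_fail) → (PATROL, drive_fwd)
  (CHARGE, bump) → (CHARGE, led_on)  ← event matches
event = bump selects (CHARGE, led_on)

mode=CHARGE action=led_on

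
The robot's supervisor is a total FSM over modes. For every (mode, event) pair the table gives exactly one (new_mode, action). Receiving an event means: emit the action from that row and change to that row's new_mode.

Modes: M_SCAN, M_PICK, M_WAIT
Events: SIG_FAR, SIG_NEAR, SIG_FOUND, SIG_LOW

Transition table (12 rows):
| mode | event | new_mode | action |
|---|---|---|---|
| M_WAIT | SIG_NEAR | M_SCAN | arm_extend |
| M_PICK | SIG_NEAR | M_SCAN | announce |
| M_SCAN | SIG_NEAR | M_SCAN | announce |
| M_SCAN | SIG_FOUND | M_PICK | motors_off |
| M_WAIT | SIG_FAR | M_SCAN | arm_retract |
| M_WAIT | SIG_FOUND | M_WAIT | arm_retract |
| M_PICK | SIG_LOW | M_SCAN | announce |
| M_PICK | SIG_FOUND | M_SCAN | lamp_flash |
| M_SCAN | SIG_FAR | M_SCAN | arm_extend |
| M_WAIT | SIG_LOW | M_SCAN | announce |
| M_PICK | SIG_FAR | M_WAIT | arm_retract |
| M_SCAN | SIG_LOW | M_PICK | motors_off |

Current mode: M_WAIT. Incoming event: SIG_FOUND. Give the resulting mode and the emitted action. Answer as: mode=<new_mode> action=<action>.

mode=M_WAIT action=arm_retract

current mode = M_WAIT; filter table to that mode:
  (M_WAIT, SIG_NEAR) → (M_SCAN, arm_extend)
  (M_WAIT, SIG_FAR) → (M_SCAN, arm_retract)
  (M_WAIT, SIG_FOUND) → (M_WAIT, arm_retract)  ← event matches
  (M_WAIT, SIG_LOW) → (M_SCAN, announce)
event = SIG_FOUND selects (M_WAIT, arm_retract)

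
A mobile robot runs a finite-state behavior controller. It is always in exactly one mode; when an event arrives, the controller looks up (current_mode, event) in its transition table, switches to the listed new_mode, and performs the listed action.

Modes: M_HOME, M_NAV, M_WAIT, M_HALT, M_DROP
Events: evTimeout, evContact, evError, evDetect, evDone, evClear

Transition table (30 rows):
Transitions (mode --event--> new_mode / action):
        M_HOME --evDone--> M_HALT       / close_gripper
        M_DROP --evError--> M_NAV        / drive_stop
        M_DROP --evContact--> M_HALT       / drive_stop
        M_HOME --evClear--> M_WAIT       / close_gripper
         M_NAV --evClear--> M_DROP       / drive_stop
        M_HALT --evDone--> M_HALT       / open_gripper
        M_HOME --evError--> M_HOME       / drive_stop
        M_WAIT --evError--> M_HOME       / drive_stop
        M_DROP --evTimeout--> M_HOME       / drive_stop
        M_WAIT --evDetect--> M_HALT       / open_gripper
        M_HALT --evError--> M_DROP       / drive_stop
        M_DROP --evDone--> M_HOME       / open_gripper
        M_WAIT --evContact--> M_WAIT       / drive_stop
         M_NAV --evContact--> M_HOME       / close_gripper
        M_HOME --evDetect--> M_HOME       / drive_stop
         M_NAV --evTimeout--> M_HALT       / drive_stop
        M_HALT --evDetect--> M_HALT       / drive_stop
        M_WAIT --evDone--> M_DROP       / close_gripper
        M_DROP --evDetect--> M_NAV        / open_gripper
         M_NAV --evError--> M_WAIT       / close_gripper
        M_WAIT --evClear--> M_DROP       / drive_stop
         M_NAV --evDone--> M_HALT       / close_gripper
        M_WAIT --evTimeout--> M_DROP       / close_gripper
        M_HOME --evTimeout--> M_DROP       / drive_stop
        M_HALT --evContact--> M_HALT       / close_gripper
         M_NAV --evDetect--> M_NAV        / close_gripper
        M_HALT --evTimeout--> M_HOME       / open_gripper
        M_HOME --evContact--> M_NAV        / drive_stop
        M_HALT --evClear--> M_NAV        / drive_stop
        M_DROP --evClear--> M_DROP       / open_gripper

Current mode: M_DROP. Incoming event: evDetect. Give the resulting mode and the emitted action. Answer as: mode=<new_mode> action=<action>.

current mode = M_DROP; filter table to that mode:
  (M_DROP, evError) → (M_NAV, drive_stop)
  (M_DROP, evContact) → (M_HALT, drive_stop)
  (M_DROP, evTimeout) → (M_HOME, drive_stop)
  (M_DROP, evDone) → (M_HOME, open_gripper)
  (M_DROP, evDetect) → (M_NAV, open_gripper)  ← event matches
  (M_DROP, evClear) → (M_DROP, open_gripper)
event = evDetect selects (M_NAV, open_gripper)

mode=M_NAV action=open_gripper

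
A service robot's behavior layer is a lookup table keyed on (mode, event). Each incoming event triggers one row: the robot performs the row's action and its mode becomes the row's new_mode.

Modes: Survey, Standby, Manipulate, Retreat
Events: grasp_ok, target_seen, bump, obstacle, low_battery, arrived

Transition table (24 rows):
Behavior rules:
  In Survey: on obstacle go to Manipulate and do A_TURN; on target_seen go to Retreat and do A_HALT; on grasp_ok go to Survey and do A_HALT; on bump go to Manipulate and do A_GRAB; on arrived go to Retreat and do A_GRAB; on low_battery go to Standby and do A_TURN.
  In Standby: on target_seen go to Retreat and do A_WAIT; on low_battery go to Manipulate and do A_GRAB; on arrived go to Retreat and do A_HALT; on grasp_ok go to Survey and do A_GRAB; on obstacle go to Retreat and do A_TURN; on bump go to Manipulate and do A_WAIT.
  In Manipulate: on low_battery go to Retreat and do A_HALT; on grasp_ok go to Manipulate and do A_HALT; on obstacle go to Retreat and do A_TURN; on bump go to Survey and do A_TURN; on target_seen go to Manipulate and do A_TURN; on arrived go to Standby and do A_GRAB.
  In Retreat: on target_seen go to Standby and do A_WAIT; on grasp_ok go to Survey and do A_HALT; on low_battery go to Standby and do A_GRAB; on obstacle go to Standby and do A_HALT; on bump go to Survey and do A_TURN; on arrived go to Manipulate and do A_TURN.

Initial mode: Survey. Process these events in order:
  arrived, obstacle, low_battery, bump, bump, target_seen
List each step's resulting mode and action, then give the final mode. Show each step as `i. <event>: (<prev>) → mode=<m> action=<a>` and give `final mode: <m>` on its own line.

final mode: Manipulate

1. arrived: (Survey) → mode=Retreat action=A_GRAB
2. obstacle: (Retreat) → mode=Standby action=A_HALT
3. low_battery: (Standby) → mode=Manipulate action=A_GRAB
4. bump: (Manipulate) → mode=Survey action=A_TURN
5. bump: (Survey) → mode=Manipulate action=A_GRAB
6. target_seen: (Manipulate) → mode=Manipulate action=A_TURN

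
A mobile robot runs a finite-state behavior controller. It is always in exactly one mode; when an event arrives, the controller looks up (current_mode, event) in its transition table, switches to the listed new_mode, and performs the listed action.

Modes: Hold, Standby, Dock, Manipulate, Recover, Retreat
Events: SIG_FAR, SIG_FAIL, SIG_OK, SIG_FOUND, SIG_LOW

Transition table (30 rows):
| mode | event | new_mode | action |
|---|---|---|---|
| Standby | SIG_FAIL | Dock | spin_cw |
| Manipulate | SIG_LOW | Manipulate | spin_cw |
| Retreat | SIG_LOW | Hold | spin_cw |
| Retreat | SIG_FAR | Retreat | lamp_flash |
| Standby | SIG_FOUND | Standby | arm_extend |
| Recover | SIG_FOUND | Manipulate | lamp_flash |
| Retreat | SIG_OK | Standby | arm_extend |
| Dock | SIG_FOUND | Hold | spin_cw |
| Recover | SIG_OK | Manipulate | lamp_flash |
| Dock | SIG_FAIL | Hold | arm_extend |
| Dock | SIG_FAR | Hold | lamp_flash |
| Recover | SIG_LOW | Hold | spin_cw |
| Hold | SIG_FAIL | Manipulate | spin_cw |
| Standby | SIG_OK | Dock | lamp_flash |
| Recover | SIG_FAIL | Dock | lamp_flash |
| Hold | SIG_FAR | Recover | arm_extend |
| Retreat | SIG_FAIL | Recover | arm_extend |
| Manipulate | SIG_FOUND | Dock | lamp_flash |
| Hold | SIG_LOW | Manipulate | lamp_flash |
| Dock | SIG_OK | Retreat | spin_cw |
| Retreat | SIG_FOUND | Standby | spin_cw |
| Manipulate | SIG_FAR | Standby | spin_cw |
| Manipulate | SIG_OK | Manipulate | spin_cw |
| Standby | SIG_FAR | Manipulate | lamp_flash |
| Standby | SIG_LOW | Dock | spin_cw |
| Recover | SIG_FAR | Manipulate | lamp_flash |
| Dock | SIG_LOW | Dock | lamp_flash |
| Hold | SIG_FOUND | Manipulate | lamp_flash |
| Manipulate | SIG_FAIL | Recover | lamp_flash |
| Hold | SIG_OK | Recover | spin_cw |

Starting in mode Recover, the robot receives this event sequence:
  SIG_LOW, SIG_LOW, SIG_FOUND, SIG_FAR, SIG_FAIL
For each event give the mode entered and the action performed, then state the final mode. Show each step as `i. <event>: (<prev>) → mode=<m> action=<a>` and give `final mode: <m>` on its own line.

1. SIG_LOW: (Recover) → mode=Hold action=spin_cw
2. SIG_LOW: (Hold) → mode=Manipulate action=lamp_flash
3. SIG_FOUND: (Manipulate) → mode=Dock action=lamp_flash
4. SIG_FAR: (Dock) → mode=Hold action=lamp_flash
5. SIG_FAIL: (Hold) → mode=Manipulate action=spin_cw

final mode: Manipulate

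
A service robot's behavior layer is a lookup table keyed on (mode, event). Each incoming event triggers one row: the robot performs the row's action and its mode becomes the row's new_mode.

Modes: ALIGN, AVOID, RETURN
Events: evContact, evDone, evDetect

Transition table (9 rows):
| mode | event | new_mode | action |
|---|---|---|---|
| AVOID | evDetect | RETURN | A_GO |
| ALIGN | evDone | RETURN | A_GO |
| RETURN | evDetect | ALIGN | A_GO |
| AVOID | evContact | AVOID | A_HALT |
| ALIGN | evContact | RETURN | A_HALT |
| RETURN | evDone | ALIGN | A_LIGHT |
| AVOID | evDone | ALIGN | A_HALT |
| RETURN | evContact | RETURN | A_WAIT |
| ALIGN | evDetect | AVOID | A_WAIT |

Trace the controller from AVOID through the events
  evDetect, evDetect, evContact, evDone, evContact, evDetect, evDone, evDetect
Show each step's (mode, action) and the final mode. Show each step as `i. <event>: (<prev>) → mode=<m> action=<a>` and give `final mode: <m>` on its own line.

1. evDetect: (AVOID) → mode=RETURN action=A_GO
2. evDetect: (RETURN) → mode=ALIGN action=A_GO
3. evContact: (ALIGN) → mode=RETURN action=A_HALT
4. evDone: (RETURN) → mode=ALIGN action=A_LIGHT
5. evContact: (ALIGN) → mode=RETURN action=A_HALT
6. evDetect: (RETURN) → mode=ALIGN action=A_GO
7. evDone: (ALIGN) → mode=RETURN action=A_GO
8. evDetect: (RETURN) → mode=ALIGN action=A_GO

final mode: ALIGN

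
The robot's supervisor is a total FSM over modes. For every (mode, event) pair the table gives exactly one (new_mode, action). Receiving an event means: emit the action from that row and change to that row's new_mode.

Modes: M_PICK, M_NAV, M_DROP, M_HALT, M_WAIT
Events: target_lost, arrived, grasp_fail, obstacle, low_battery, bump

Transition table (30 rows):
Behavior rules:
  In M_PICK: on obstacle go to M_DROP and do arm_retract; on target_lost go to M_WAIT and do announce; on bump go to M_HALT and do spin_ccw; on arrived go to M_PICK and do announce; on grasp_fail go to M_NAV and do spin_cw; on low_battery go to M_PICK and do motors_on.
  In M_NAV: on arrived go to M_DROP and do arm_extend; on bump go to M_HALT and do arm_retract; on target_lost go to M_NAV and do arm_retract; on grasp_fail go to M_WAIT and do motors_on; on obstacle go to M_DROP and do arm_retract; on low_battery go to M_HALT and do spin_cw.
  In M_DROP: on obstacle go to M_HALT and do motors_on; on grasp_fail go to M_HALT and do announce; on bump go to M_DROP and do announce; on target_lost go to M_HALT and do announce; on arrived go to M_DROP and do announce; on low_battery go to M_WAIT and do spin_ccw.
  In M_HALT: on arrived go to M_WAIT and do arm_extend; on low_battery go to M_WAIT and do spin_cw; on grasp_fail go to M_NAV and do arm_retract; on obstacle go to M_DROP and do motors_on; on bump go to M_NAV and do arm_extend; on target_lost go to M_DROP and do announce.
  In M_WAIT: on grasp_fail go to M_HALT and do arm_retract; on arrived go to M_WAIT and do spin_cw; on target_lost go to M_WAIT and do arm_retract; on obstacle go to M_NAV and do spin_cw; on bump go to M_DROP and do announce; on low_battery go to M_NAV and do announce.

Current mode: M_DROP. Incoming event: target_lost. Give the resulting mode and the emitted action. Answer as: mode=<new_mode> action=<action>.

mode=M_HALT action=announce

current mode = M_DROP; filter table to that mode:
  (M_DROP, obstacle) → (M_HALT, motors_on)
  (M_DROP, grasp_fail) → (M_HALT, announce)
  (M_DROP, bump) → (M_DROP, announce)
  (M_DROP, target_lost) → (M_HALT, announce)  ← event matches
  (M_DROP, arrived) → (M_DROP, announce)
  (M_DROP, low_battery) → (M_WAIT, spin_ccw)
event = target_lost selects (M_HALT, announce)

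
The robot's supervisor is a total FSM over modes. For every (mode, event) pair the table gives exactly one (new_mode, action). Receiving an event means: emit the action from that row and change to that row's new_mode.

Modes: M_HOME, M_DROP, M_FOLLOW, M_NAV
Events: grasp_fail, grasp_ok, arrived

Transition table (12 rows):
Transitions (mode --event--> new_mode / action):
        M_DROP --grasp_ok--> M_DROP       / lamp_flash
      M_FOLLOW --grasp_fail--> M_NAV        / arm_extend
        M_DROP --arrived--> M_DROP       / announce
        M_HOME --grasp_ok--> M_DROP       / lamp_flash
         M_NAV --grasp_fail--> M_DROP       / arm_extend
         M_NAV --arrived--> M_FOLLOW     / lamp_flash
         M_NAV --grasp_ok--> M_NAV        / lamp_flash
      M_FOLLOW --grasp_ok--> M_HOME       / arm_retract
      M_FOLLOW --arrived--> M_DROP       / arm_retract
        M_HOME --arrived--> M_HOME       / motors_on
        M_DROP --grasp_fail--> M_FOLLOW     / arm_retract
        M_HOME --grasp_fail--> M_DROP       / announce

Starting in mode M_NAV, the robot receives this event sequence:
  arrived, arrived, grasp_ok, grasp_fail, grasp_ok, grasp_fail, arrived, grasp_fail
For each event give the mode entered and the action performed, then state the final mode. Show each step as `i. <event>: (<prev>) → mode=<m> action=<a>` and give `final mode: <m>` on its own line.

final mode: M_FOLLOW

1. arrived: (M_NAV) → mode=M_FOLLOW action=lamp_flash
2. arrived: (M_FOLLOW) → mode=M_DROP action=arm_retract
3. grasp_ok: (M_DROP) → mode=M_DROP action=lamp_flash
4. grasp_fail: (M_DROP) → mode=M_FOLLOW action=arm_retract
5. grasp_ok: (M_FOLLOW) → mode=M_HOME action=arm_retract
6. grasp_fail: (M_HOME) → mode=M_DROP action=announce
7. arrived: (M_DROP) → mode=M_DROP action=announce
8. grasp_fail: (M_DROP) → mode=M_FOLLOW action=arm_retract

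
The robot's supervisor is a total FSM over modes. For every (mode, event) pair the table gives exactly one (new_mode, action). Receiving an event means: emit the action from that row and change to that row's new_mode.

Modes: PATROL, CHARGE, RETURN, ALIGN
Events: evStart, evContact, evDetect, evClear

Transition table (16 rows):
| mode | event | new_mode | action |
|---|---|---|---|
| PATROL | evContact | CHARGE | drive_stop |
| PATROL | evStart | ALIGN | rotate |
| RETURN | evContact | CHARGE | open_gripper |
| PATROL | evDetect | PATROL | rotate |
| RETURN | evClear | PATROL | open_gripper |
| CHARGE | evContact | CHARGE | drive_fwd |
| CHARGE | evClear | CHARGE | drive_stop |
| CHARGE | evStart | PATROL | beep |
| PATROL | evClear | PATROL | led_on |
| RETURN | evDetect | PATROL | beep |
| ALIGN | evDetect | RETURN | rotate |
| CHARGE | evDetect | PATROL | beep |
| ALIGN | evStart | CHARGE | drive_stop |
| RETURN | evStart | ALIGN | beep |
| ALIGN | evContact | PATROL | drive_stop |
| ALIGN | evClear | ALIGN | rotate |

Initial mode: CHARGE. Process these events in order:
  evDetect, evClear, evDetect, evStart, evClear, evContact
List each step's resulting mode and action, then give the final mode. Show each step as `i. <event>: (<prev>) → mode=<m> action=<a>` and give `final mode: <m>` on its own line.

1. evDetect: (CHARGE) → mode=PATROL action=beep
2. evClear: (PATROL) → mode=PATROL action=led_on
3. evDetect: (PATROL) → mode=PATROL action=rotate
4. evStart: (PATROL) → mode=ALIGN action=rotate
5. evClear: (ALIGN) → mode=ALIGN action=rotate
6. evContact: (ALIGN) → mode=PATROL action=drive_stop

final mode: PATROL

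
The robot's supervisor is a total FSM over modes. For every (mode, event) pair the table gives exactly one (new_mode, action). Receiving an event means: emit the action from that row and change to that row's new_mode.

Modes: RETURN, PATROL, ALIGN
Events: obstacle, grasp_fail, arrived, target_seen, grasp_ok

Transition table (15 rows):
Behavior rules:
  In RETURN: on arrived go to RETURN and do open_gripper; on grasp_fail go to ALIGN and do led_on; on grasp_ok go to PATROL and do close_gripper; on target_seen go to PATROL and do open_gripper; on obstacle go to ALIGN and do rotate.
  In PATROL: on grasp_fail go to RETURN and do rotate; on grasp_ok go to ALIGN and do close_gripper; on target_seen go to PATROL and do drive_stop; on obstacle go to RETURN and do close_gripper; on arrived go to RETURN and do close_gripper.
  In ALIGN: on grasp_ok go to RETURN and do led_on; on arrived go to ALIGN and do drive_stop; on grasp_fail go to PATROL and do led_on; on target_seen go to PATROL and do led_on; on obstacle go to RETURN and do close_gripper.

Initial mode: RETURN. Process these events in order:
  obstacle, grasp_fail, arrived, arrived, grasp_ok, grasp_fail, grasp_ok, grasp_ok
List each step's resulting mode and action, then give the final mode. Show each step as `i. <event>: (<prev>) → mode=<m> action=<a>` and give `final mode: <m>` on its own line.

1. obstacle: (RETURN) → mode=ALIGN action=rotate
2. grasp_fail: (ALIGN) → mode=PATROL action=led_on
3. arrived: (PATROL) → mode=RETURN action=close_gripper
4. arrived: (RETURN) → mode=RETURN action=open_gripper
5. grasp_ok: (RETURN) → mode=PATROL action=close_gripper
6. grasp_fail: (PATROL) → mode=RETURN action=rotate
7. grasp_ok: (RETURN) → mode=PATROL action=close_gripper
8. grasp_ok: (PATROL) → mode=ALIGN action=close_gripper

final mode: ALIGN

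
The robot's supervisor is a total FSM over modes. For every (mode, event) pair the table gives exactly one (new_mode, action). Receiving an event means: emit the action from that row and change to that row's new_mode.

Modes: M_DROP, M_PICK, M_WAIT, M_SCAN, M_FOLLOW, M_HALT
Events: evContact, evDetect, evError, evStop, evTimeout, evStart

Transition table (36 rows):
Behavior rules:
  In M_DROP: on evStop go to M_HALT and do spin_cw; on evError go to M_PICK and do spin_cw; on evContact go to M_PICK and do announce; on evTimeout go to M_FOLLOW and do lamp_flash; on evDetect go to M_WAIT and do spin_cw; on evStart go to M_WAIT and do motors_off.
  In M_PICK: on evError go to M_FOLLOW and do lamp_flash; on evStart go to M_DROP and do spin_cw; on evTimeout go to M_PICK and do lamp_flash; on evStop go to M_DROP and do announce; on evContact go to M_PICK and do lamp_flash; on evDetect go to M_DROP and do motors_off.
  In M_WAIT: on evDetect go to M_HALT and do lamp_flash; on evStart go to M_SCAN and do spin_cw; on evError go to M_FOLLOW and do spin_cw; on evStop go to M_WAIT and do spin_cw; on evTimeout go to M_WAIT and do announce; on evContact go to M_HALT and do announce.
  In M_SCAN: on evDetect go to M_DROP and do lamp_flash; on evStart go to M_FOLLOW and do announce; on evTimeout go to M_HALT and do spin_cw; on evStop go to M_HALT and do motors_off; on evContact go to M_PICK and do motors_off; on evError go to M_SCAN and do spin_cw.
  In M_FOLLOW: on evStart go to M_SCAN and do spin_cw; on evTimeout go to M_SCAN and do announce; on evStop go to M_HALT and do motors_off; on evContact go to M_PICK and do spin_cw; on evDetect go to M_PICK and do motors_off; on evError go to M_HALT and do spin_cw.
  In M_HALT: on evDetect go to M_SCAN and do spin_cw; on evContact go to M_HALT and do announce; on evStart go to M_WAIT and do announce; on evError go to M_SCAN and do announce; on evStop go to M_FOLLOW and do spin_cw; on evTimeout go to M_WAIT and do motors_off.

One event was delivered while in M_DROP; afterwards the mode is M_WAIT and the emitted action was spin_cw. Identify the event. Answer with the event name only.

try evContact: (M_DROP, evContact) → (M_PICK, announce)
try evDetect: (M_DROP, evDetect) → (M_WAIT, spin_cw)  ← matches
try evError: (M_DROP, evError) → (M_PICK, spin_cw)
try evStop: (M_DROP, evStop) → (M_HALT, spin_cw)
try evTimeout: (M_DROP, evTimeout) → (M_FOLLOW, lamp_flash)
try evStart: (M_DROP, evStart) → (M_WAIT, motors_off)

evDetect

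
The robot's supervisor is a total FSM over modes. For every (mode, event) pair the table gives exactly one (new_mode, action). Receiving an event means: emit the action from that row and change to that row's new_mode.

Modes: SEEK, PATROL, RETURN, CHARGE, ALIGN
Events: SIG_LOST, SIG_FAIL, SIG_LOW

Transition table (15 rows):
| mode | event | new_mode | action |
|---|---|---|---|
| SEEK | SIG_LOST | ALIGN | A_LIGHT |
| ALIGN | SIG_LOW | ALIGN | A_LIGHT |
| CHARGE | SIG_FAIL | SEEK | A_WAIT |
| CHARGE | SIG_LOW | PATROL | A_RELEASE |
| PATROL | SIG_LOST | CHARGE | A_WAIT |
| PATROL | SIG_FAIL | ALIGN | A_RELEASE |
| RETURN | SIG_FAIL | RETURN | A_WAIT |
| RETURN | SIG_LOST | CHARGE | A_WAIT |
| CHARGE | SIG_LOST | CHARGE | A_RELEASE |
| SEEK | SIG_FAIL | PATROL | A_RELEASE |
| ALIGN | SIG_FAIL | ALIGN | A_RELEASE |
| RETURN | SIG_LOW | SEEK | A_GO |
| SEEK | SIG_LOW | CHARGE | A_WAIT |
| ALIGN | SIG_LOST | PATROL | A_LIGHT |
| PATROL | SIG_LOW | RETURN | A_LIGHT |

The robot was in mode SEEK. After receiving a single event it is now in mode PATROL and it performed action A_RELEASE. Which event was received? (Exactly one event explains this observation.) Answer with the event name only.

SIG_FAIL

try SIG_LOST: (SEEK, SIG_LOST) → (ALIGN, A_LIGHT)
try SIG_FAIL: (SEEK, SIG_FAIL) → (PATROL, A_RELEASE)  ← matches
try SIG_LOW: (SEEK, SIG_LOW) → (CHARGE, A_WAIT)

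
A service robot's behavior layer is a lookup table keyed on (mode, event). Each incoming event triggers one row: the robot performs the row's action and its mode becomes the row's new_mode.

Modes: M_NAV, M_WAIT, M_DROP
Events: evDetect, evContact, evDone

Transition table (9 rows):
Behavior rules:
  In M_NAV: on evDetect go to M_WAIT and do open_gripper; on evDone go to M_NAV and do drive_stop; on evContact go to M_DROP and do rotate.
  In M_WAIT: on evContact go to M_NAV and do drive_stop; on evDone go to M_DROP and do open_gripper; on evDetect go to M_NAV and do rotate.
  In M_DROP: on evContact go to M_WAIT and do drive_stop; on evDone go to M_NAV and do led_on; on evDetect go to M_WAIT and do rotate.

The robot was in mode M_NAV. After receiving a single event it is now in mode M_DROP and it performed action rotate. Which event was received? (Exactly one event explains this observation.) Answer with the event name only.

try evDetect: (M_NAV, evDetect) → (M_WAIT, open_gripper)
try evContact: (M_NAV, evContact) → (M_DROP, rotate)  ← matches
try evDone: (M_NAV, evDone) → (M_NAV, drive_stop)

evContact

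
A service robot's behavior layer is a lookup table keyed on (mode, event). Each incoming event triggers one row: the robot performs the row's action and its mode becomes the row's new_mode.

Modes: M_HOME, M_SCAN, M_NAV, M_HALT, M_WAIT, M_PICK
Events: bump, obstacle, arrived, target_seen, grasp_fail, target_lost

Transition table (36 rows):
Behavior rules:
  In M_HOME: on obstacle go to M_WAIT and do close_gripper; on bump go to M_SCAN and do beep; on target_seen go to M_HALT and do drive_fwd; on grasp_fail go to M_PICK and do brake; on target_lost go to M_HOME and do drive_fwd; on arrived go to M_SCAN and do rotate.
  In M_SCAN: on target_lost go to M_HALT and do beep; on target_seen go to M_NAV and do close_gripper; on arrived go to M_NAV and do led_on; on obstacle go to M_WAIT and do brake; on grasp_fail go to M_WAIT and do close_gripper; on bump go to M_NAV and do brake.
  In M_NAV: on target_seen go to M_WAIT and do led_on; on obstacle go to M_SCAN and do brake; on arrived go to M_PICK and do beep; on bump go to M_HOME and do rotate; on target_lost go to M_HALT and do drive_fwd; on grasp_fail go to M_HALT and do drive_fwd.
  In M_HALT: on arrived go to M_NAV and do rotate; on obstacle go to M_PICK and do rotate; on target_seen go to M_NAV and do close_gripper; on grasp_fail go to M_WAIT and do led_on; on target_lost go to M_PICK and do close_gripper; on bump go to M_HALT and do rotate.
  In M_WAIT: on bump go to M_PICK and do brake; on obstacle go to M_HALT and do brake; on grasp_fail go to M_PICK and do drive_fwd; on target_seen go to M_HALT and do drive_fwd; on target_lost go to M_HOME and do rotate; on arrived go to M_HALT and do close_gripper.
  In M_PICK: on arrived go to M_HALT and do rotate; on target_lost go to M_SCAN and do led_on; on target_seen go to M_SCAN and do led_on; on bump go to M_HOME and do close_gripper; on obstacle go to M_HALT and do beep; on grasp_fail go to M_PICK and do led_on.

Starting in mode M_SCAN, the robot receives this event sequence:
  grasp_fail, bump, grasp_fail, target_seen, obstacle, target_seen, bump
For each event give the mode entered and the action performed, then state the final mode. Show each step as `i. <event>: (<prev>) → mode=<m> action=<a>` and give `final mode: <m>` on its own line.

final mode: M_HALT

1. grasp_fail: (M_SCAN) → mode=M_WAIT action=close_gripper
2. bump: (M_WAIT) → mode=M_PICK action=brake
3. grasp_fail: (M_PICK) → mode=M_PICK action=led_on
4. target_seen: (M_PICK) → mode=M_SCAN action=led_on
5. obstacle: (M_SCAN) → mode=M_WAIT action=brake
6. target_seen: (M_WAIT) → mode=M_HALT action=drive_fwd
7. bump: (M_HALT) → mode=M_HALT action=rotate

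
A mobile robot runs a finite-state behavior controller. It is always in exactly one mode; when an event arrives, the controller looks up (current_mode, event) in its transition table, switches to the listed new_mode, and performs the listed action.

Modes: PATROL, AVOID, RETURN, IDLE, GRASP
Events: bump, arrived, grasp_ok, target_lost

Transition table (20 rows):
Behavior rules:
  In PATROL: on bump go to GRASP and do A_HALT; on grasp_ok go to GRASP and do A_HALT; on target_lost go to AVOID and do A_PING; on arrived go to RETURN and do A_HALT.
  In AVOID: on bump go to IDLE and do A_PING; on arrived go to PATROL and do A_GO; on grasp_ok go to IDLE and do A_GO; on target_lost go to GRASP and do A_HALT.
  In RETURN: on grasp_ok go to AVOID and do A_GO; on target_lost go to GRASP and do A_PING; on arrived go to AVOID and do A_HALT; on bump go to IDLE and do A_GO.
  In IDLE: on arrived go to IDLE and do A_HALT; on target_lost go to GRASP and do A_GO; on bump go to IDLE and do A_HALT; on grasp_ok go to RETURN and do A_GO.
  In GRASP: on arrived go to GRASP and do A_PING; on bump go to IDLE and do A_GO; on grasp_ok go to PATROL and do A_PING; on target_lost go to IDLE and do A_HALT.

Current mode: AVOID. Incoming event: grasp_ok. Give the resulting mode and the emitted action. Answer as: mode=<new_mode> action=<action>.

current mode = AVOID; filter table to that mode:
  (AVOID, bump) → (IDLE, A_PING)
  (AVOID, arrived) → (PATROL, A_GO)
  (AVOID, grasp_ok) → (IDLE, A_GO)  ← event matches
  (AVOID, target_lost) → (GRASP, A_HALT)
event = grasp_ok selects (IDLE, A_GO)

mode=IDLE action=A_GO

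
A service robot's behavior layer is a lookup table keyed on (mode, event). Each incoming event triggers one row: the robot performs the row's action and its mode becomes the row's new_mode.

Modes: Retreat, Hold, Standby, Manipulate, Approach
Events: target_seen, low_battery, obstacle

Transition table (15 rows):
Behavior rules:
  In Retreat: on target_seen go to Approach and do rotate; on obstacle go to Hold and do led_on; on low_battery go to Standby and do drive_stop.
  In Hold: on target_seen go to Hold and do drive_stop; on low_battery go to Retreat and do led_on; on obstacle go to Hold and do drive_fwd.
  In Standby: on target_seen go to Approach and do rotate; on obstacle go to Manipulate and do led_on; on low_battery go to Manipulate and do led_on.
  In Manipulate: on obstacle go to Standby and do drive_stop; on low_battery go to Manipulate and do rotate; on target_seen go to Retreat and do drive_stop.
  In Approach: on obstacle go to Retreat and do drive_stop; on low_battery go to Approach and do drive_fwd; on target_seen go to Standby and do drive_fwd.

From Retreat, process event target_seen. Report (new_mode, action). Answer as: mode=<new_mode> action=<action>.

current mode = Retreat; filter table to that mode:
  (Retreat, target_seen) → (Approach, rotate)  ← event matches
  (Retreat, obstacle) → (Hold, led_on)
  (Retreat, low_battery) → (Standby, drive_stop)
event = target_seen selects (Approach, rotate)

mode=Approach action=rotate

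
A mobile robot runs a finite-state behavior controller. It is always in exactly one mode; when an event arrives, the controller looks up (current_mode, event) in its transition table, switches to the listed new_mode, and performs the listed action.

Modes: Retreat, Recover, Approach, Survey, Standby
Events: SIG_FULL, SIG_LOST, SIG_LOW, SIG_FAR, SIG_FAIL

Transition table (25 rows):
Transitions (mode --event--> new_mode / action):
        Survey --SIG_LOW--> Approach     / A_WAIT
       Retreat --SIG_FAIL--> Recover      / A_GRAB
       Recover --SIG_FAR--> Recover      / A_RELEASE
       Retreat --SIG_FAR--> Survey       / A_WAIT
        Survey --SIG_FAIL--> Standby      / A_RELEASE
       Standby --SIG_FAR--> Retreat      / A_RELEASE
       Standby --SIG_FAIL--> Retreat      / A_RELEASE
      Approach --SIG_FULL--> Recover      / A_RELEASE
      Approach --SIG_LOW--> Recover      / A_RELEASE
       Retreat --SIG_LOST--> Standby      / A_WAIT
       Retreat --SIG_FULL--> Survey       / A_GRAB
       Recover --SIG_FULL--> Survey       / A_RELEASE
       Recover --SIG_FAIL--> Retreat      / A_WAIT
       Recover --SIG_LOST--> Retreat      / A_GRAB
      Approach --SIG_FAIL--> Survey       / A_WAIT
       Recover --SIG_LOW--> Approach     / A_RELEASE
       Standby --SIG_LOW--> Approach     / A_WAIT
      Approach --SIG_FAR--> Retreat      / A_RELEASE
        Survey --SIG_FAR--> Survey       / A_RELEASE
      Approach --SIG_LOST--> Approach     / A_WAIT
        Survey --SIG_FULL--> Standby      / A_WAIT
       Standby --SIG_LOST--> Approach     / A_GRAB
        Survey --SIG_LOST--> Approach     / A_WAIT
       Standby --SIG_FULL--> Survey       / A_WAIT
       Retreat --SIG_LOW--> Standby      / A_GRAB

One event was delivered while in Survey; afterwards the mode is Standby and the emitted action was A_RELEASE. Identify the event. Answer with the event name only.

try SIG_FULL: (Survey, SIG_FULL) → (Standby, A_WAIT)
try SIG_LOST: (Survey, SIG_LOST) → (Approach, A_WAIT)
try SIG_LOW: (Survey, SIG_LOW) → (Approach, A_WAIT)
try SIG_FAR: (Survey, SIG_FAR) → (Survey, A_RELEASE)
try SIG_FAIL: (Survey, SIG_FAIL) → (Standby, A_RELEASE)  ← matches

SIG_FAIL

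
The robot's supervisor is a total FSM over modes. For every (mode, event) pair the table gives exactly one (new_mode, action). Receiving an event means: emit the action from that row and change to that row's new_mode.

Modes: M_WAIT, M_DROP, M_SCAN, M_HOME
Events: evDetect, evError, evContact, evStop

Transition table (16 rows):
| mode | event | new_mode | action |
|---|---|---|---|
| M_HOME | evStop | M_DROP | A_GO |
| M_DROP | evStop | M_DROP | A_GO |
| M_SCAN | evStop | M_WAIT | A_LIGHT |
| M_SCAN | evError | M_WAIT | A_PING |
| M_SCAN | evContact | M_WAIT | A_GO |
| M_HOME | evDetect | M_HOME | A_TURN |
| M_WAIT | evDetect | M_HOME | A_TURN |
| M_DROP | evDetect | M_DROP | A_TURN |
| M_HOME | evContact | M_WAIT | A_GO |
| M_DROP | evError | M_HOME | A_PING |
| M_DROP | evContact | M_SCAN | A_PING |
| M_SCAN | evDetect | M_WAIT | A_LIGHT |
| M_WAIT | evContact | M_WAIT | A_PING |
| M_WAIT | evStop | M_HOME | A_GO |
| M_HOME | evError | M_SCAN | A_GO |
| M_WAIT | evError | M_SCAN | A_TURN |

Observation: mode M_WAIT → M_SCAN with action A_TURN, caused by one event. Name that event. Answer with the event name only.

try evDetect: (M_WAIT, evDetect) → (M_HOME, A_TURN)
try evError: (M_WAIT, evError) → (M_SCAN, A_TURN)  ← matches
try evContact: (M_WAIT, evContact) → (M_WAIT, A_PING)
try evStop: (M_WAIT, evStop) → (M_HOME, A_GO)

evError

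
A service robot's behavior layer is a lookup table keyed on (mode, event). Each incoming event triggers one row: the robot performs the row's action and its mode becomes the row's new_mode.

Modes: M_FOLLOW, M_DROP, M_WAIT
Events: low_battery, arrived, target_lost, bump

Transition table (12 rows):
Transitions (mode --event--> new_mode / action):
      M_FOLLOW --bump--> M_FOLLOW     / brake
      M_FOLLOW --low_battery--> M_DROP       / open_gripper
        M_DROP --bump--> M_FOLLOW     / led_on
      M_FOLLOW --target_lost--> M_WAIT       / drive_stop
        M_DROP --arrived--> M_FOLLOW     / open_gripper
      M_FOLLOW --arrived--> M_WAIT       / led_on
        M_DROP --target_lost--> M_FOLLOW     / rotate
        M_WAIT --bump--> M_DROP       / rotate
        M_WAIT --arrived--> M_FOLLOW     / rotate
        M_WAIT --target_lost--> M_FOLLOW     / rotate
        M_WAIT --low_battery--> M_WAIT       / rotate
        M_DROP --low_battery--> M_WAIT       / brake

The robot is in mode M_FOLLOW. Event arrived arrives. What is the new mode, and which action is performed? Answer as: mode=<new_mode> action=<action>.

mode=M_WAIT action=led_on

current mode = M_FOLLOW; filter table to that mode:
  (M_FOLLOW, bump) → (M_FOLLOW, brake)
  (M_FOLLOW, low_battery) → (M_DROP, open_gripper)
  (M_FOLLOW, target_lost) → (M_WAIT, drive_stop)
  (M_FOLLOW, arrived) → (M_WAIT, led_on)  ← event matches
event = arrived selects (M_WAIT, led_on)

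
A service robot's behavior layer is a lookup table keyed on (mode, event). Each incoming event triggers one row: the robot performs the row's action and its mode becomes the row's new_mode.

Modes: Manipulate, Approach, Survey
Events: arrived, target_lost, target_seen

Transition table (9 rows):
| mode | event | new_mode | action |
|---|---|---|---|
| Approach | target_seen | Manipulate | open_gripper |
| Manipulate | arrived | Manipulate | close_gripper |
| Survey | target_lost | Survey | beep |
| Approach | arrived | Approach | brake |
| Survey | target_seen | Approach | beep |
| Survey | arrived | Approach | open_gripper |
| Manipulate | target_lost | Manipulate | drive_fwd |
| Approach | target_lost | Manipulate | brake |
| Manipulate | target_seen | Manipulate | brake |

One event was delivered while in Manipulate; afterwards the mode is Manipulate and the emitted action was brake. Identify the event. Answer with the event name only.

target_seen

try arrived: (Manipulate, arrived) → (Manipulate, close_gripper)
try target_lost: (Manipulate, target_lost) → (Manipulate, drive_fwd)
try target_seen: (Manipulate, target_seen) → (Manipulate, brake)  ← matches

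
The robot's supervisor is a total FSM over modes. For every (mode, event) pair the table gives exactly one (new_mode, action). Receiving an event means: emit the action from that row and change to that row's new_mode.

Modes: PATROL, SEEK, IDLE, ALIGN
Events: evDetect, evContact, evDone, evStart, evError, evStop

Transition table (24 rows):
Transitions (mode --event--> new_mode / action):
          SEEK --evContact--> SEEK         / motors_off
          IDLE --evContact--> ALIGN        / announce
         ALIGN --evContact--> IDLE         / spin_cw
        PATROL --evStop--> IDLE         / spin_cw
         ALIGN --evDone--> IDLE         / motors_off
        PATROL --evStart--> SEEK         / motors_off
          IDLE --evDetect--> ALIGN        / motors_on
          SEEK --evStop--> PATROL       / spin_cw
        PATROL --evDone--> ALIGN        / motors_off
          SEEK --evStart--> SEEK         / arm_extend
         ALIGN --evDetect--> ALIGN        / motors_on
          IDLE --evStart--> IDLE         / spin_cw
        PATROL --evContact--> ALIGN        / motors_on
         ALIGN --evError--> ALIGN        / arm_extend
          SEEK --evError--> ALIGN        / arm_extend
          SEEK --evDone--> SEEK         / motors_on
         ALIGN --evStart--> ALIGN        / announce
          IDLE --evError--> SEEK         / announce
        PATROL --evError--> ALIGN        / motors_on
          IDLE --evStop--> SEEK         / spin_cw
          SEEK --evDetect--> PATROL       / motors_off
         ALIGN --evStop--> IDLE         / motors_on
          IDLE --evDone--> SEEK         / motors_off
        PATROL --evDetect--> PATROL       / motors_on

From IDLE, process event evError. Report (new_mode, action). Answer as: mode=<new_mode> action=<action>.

current mode = IDLE; filter table to that mode:
  (IDLE, evContact) → (ALIGN, announce)
  (IDLE, evDetect) → (ALIGN, motors_on)
  (IDLE, evStart) → (IDLE, spin_cw)
  (IDLE, evError) → (SEEK, announce)  ← event matches
  (IDLE, evStop) → (SEEK, spin_cw)
  (IDLE, evDone) → (SEEK, motors_off)
event = evError selects (SEEK, announce)

mode=SEEK action=announce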